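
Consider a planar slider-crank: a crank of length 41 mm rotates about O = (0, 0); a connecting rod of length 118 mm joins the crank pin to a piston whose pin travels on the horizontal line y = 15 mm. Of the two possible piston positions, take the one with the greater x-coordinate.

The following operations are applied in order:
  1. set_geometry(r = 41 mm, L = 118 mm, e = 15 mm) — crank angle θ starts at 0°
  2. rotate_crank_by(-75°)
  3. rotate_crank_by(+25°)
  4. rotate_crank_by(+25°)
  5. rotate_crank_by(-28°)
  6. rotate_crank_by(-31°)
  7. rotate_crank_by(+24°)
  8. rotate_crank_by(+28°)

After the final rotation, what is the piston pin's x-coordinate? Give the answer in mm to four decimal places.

146.9089

set_geometry: r = 41 mm, L = 118 mm, e = 15 mm; θ ← 0°
rotate_crank_by(-75°): θ ← 0° -75° = -75°
rotate_crank_by(+25°): θ ← -75° +25° = -50°
rotate_crank_by(+25°): θ ← -50° +25° = -25°
rotate_crank_by(-28°): θ ← -25° -28° = -53°
rotate_crank_by(-31°): θ ← -53° -31° = -84°
rotate_crank_by(+24°): θ ← -84° +24° = -60°
rotate_crank_by(+28°): θ ← -60° +28° = -32°
crank pin P = (r cos θ, r sin θ) = (34.769972, -21.726690)
h = r sin θ − e = -21.726690 − 15 = -36.726690
x = r cos θ + √(L² − h²) = 34.769972 + √(13924.0 − 1348.8497) = 34.769972 + 112.138977 = 146.908949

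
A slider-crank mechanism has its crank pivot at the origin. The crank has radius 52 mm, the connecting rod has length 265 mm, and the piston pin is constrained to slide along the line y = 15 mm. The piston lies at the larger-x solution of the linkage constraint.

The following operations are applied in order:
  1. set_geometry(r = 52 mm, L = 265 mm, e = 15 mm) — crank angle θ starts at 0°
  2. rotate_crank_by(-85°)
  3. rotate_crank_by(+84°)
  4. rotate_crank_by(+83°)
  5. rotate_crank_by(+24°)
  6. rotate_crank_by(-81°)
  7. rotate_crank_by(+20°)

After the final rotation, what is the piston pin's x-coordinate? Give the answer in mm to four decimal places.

set_geometry: r = 52 mm, L = 265 mm, e = 15 mm; θ ← 0°
rotate_crank_by(-85°): θ ← 0° -85° = -85°
rotate_crank_by(+84°): θ ← -85° +84° = -1°
rotate_crank_by(+83°): θ ← -1° +83° = 82°
rotate_crank_by(+24°): θ ← 82° +24° = 106°
rotate_crank_by(-81°): θ ← 106° -81° = 25°
rotate_crank_by(+20°): θ ← 25° +20° = 45°
crank pin P = (r cos θ, r sin θ) = (36.769553, 36.769553)
h = r sin θ − e = 36.769553 − 15 = 21.769553
x = r cos θ + √(L² − h²) = 36.769553 + √(70225.0 − 473.9134) = 36.769553 + 264.104310 = 300.873863

300.8739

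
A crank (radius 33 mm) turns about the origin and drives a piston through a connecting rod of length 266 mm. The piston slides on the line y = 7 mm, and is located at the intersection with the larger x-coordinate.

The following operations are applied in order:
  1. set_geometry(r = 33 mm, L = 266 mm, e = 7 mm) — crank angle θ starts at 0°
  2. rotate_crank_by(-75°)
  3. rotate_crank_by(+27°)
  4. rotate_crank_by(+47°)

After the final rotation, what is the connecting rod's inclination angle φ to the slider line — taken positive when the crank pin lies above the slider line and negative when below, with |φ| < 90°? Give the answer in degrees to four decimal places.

set_geometry: r = 33 mm, L = 266 mm, e = 7 mm; θ ← 0°
rotate_crank_by(-75°): θ ← 0° -75° = -75°
rotate_crank_by(+27°): θ ← -75° +27° = -48°
rotate_crank_by(+47°): θ ← -48° +47° = -1°
crank pin P = (r cos θ, r sin θ) = (32.994974, -0.575929)
h = r sin θ − e = -0.575929 − 7 = -7.575929
sin φ = h / L = -7.575929 / 266 = -0.02848094
φ = arcsin(-0.02848094) = -1.632058°

-1.6321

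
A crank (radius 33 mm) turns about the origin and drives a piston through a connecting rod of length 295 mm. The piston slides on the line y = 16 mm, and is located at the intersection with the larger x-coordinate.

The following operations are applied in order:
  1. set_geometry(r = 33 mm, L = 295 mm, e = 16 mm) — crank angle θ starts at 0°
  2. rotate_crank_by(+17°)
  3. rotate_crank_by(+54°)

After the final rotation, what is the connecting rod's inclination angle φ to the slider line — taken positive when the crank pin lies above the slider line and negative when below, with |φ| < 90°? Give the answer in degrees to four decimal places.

set_geometry: r = 33 mm, L = 295 mm, e = 16 mm; θ ← 0°
rotate_crank_by(+17°): θ ← 0° +17° = 17°
rotate_crank_by(+54°): θ ← 17° +54° = 71°
crank pin P = (r cos θ, r sin θ) = (10.743749, 31.202113)
h = r sin θ − e = 31.202113 − 16 = 15.202113
sin φ = h / L = 15.202113 / 295 = 0.05153259
φ = arcsin(0.05153259) = 2.953908°

2.9539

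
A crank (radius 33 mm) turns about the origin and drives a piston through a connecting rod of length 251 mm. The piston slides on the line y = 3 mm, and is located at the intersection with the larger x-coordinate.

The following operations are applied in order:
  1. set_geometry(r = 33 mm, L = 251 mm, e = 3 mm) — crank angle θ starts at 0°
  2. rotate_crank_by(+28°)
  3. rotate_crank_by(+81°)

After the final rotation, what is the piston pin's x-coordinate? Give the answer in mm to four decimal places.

238.6668

set_geometry: r = 33 mm, L = 251 mm, e = 3 mm; θ ← 0°
rotate_crank_by(+28°): θ ← 0° +28° = 28°
rotate_crank_by(+81°): θ ← 28° +81° = 109°
crank pin P = (r cos θ, r sin θ) = (-10.743749, 31.202113)
h = r sin θ − e = 31.202113 − 3 = 28.202113
x = r cos θ + √(L² − h²) = -10.743749 + √(63001.0 − 795.3592) = -10.743749 + 249.410587 = 238.666838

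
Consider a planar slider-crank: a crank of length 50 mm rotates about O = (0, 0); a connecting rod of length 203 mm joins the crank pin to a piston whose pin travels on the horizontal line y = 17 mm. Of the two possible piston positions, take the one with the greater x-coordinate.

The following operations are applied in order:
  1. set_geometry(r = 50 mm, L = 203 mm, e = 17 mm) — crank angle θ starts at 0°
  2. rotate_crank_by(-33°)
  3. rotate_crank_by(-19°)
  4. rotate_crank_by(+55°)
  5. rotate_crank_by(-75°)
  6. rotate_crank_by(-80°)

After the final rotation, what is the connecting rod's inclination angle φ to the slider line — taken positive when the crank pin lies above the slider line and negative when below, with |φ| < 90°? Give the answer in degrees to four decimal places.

-11.5005

set_geometry: r = 50 mm, L = 203 mm, e = 17 mm; θ ← 0°
rotate_crank_by(-33°): θ ← 0° -33° = -33°
rotate_crank_by(-19°): θ ← -33° -19° = -52°
rotate_crank_by(+55°): θ ← -52° +55° = 3°
rotate_crank_by(-75°): θ ← 3° -75° = -72°
rotate_crank_by(-80°): θ ← -72° -80° = -152°
crank pin P = (r cos θ, r sin θ) = (-44.147380, -23.473578)
h = r sin θ − e = -23.473578 − 17 = -40.473578
sin φ = h / L = -40.473578 / 203 = -0.19937723
φ = arcsin(-0.19937723) = -11.500544°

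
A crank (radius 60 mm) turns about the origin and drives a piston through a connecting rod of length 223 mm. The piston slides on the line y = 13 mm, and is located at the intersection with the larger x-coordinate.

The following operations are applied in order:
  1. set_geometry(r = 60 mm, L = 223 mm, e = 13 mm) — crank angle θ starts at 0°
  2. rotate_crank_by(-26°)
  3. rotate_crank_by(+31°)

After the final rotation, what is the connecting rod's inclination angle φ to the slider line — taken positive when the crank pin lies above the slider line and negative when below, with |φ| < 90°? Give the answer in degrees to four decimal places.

-1.9969

set_geometry: r = 60 mm, L = 223 mm, e = 13 mm; θ ← 0°
rotate_crank_by(-26°): θ ← 0° -26° = -26°
rotate_crank_by(+31°): θ ← -26° +31° = 5°
crank pin P = (r cos θ, r sin θ) = (59.771682, 5.229345)
h = r sin θ − e = 5.229345 − 13 = -7.770655
sin φ = h / L = -7.770655 / 223 = -0.03484599
φ = arcsin(-0.03484599) = -1.996932°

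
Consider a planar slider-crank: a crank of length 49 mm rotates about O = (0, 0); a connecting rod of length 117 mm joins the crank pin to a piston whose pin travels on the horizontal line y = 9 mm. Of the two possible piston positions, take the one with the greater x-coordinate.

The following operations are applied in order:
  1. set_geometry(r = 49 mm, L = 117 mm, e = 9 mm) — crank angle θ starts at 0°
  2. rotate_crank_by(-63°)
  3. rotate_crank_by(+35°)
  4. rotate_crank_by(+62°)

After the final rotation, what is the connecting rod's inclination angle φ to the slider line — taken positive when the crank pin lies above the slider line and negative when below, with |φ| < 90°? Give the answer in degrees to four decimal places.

set_geometry: r = 49 mm, L = 117 mm, e = 9 mm; θ ← 0°
rotate_crank_by(-63°): θ ← 0° -63° = -63°
rotate_crank_by(+35°): θ ← -63° +35° = -28°
rotate_crank_by(+62°): θ ← -28° +62° = 34°
crank pin P = (r cos θ, r sin θ) = (40.622841, 27.400452)
h = r sin θ − e = 27.400452 − 9 = 18.400452
sin φ = h / L = 18.400452 / 117 = 0.15726882
φ = arcsin(0.15726882) = 9.048404°

9.0484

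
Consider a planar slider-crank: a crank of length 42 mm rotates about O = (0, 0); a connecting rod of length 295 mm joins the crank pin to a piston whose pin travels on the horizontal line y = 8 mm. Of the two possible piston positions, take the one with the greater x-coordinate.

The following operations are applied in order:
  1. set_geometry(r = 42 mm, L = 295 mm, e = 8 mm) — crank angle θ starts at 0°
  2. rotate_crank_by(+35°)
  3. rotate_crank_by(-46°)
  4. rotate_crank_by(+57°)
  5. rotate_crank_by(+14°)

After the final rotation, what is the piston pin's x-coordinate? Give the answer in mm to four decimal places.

314.6324

set_geometry: r = 42 mm, L = 295 mm, e = 8 mm; θ ← 0°
rotate_crank_by(+35°): θ ← 0° +35° = 35°
rotate_crank_by(-46°): θ ← 35° -46° = -11°
rotate_crank_by(+57°): θ ← -11° +57° = 46°
rotate_crank_by(+14°): θ ← 46° +14° = 60°
crank pin P = (r cos θ, r sin θ) = (21.000000, 36.373067)
h = r sin θ − e = 36.373067 − 8 = 28.373067
x = r cos θ + √(L² − h²) = 21.000000 + √(87025.0 − 805.0309) = 21.000000 + 293.632371 = 314.632371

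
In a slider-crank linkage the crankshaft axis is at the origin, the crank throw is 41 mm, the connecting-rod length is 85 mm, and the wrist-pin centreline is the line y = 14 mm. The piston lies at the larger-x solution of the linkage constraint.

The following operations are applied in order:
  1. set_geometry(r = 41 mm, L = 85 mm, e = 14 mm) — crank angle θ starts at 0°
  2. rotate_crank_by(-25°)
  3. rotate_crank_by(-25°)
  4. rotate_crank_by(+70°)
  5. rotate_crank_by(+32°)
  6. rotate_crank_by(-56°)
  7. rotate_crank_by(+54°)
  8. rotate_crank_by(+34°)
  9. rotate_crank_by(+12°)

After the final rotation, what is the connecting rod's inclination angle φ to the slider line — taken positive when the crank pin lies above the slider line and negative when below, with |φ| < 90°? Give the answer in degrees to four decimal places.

set_geometry: r = 41 mm, L = 85 mm, e = 14 mm; θ ← 0°
rotate_crank_by(-25°): θ ← 0° -25° = -25°
rotate_crank_by(-25°): θ ← -25° -25° = -50°
rotate_crank_by(+70°): θ ← -50° +70° = 20°
rotate_crank_by(+32°): θ ← 20° +32° = 52°
rotate_crank_by(-56°): θ ← 52° -56° = -4°
rotate_crank_by(+54°): θ ← -4° +54° = 50°
rotate_crank_by(+34°): θ ← 50° +34° = 84°
rotate_crank_by(+12°): θ ← 84° +12° = 96°
crank pin P = (r cos θ, r sin θ) = (-4.285667, 40.775398)
h = r sin θ − e = 40.775398 − 14 = 26.775398
sin φ = h / L = 26.775398 / 85 = 0.31500468
φ = arcsin(0.31500468) = 18.361096°

18.3611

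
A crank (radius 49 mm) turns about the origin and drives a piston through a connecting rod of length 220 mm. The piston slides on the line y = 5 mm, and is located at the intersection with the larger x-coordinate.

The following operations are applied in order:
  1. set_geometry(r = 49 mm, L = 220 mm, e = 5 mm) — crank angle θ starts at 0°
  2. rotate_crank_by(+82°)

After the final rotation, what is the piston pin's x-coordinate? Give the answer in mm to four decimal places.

set_geometry: r = 49 mm, L = 220 mm, e = 5 mm; θ ← 0°
rotate_crank_by(+82°): θ ← 0° +82° = 82°
crank pin P = (r cos θ, r sin θ) = (6.819482, 48.523135)
h = r sin θ − e = 48.523135 − 5 = 43.523135
x = r cos θ + √(L² − h²) = 6.819482 + √(48400.0 − 1894.2633) = 6.819482 + 215.651888 = 222.471370

222.4714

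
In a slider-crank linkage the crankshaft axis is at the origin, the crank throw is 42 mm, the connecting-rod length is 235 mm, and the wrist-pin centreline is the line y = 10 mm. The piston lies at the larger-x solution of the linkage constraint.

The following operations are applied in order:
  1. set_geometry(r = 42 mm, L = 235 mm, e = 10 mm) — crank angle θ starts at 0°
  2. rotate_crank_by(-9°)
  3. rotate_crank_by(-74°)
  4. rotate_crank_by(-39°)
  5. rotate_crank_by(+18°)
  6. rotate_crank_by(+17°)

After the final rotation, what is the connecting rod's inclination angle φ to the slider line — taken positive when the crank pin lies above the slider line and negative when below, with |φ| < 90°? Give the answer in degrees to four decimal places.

-12.7696

set_geometry: r = 42 mm, L = 235 mm, e = 10 mm; θ ← 0°
rotate_crank_by(-9°): θ ← 0° -9° = -9°
rotate_crank_by(-74°): θ ← -9° -74° = -83°
rotate_crank_by(-39°): θ ← -83° -39° = -122°
rotate_crank_by(+18°): θ ← -122° +18° = -104°
rotate_crank_by(+17°): θ ← -104° +17° = -87°
crank pin P = (r cos θ, r sin θ) = (2.198110, -41.942440)
h = r sin θ − e = -41.942440 − 10 = -51.942440
sin φ = h / L = -51.942440 / 235 = -0.22103166
φ = arcsin(-0.22103166) = -12.769635°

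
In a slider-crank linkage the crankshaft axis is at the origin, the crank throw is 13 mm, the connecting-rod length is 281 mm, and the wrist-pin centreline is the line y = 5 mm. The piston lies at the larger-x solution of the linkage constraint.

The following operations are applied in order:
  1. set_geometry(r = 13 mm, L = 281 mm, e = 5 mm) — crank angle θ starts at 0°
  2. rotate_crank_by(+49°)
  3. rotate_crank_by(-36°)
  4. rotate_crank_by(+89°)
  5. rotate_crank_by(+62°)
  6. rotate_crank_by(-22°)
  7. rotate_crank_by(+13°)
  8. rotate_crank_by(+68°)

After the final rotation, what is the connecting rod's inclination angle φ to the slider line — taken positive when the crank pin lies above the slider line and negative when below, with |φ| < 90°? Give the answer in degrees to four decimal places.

-2.8284

set_geometry: r = 13 mm, L = 281 mm, e = 5 mm; θ ← 0°
rotate_crank_by(+49°): θ ← 0° +49° = 49°
rotate_crank_by(-36°): θ ← 49° -36° = 13°
rotate_crank_by(+89°): θ ← 13° +89° = 102°
rotate_crank_by(+62°): θ ← 102° +62° = 164°
rotate_crank_by(-22°): θ ← 164° -22° = 142°
rotate_crank_by(+13°): θ ← 142° +13° = 155°
rotate_crank_by(+68°): θ ← 155° +68° = 223°
crank pin P = (r cos θ, r sin θ) = (-9.507598, -8.865979)
h = r sin θ − e = -8.865979 − 5 = -13.865979
sin φ = h / L = -13.865979 / 281 = -0.04934512
φ = arcsin(-0.04934512) = -2.828416°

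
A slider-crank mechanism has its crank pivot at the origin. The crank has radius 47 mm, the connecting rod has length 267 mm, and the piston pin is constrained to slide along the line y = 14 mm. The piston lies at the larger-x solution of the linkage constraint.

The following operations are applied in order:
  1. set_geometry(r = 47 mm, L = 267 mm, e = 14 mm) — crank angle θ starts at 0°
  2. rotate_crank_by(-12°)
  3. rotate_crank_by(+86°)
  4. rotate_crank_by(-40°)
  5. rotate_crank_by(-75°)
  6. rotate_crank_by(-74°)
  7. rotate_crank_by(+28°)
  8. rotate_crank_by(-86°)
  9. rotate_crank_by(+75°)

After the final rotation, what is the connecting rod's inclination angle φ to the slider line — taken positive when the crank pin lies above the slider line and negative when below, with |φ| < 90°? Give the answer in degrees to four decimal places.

set_geometry: r = 47 mm, L = 267 mm, e = 14 mm; θ ← 0°
rotate_crank_by(-12°): θ ← 0° -12° = -12°
rotate_crank_by(+86°): θ ← -12° +86° = 74°
rotate_crank_by(-40°): θ ← 74° -40° = 34°
rotate_crank_by(-75°): θ ← 34° -75° = -41°
rotate_crank_by(-74°): θ ← -41° -74° = -115°
rotate_crank_by(+28°): θ ← -115° +28° = -87°
rotate_crank_by(-86°): θ ← -87° -86° = -173°
rotate_crank_by(+75°): θ ← -173° +75° = -98°
crank pin P = (r cos θ, r sin θ) = (-6.541136, -46.542599)
h = r sin θ − e = -46.542599 − 14 = -60.542599
sin φ = h / L = -60.542599 / 267 = -0.22675131
φ = arcsin(-0.22675131) = -13.105883°

-13.1059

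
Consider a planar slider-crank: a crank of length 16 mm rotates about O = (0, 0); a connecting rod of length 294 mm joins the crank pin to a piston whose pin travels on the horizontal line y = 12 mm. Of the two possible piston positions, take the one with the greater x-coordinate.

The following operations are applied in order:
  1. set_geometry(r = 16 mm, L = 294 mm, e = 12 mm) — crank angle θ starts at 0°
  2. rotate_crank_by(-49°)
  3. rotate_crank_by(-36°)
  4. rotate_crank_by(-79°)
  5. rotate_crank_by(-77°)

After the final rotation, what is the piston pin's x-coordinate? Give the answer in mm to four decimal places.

286.2363

set_geometry: r = 16 mm, L = 294 mm, e = 12 mm; θ ← 0°
rotate_crank_by(-49°): θ ← 0° -49° = -49°
rotate_crank_by(-36°): θ ← -49° -36° = -85°
rotate_crank_by(-79°): θ ← -85° -79° = -164°
rotate_crank_by(-77°): θ ← -164° -77° = -241°
crank pin P = (r cos θ, r sin θ) = (-7.756954, 13.993915)
h = r sin θ − e = 13.993915 − 12 = 1.993915
x = r cos θ + √(L² − h²) = -7.756954 + √(86436.0 − 3.9757) = -7.756954 + 293.993239 = 286.236285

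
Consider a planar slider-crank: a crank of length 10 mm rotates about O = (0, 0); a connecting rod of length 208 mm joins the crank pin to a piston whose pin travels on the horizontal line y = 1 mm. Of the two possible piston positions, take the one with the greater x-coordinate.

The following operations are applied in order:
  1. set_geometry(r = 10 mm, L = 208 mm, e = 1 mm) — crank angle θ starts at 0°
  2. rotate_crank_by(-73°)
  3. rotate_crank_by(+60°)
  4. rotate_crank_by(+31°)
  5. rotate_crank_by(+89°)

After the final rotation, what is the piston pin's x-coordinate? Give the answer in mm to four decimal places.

204.8999

set_geometry: r = 10 mm, L = 208 mm, e = 1 mm; θ ← 0°
rotate_crank_by(-73°): θ ← 0° -73° = -73°
rotate_crank_by(+60°): θ ← -73° +60° = -13°
rotate_crank_by(+31°): θ ← -13° +31° = 18°
rotate_crank_by(+89°): θ ← 18° +89° = 107°
crank pin P = (r cos θ, r sin θ) = (-2.923717, 9.563048)
h = r sin θ − e = 9.563048 − 1 = 8.563048
x = r cos θ + √(L² − h²) = -2.923717 + √(43264.0 − 73.3258) = -2.923717 + 207.823661 = 204.899944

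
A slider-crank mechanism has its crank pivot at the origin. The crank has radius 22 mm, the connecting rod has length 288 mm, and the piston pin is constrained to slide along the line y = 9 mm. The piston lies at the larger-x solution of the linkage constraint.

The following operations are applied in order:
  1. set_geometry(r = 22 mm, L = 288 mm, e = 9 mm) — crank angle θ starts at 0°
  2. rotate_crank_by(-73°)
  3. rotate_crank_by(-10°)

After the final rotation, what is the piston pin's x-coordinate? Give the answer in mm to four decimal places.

289.0256

set_geometry: r = 22 mm, L = 288 mm, e = 9 mm; θ ← 0°
rotate_crank_by(-73°): θ ← 0° -73° = -73°
rotate_crank_by(-10°): θ ← -73° -10° = -83°
crank pin P = (r cos θ, r sin θ) = (2.681126, -21.836015)
h = r sin θ − e = -21.836015 − 9 = -30.836015
x = r cos θ + √(L² − h²) = 2.681126 + √(82944.0 − 950.8598) = 2.681126 + 286.344443 = 289.025569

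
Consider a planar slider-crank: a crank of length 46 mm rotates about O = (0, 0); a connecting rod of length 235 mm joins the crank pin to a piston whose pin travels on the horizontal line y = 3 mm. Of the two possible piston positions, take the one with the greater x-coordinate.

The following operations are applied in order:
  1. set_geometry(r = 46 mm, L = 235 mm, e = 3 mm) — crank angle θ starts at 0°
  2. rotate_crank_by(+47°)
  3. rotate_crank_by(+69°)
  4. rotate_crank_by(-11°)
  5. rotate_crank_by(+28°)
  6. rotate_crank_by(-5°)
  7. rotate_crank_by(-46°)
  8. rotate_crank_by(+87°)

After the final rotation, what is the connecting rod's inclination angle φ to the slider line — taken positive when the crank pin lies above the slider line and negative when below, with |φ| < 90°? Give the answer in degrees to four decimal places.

1.4087

set_geometry: r = 46 mm, L = 235 mm, e = 3 mm; θ ← 0°
rotate_crank_by(+47°): θ ← 0° +47° = 47°
rotate_crank_by(+69°): θ ← 47° +69° = 116°
rotate_crank_by(-11°): θ ← 116° -11° = 105°
rotate_crank_by(+28°): θ ← 105° +28° = 133°
rotate_crank_by(-5°): θ ← 133° -5° = 128°
rotate_crank_by(-46°): θ ← 128° -46° = 82°
rotate_crank_by(+87°): θ ← 82° +87° = 169°
crank pin P = (r cos θ, r sin θ) = (-45.154850, 8.777214)
h = r sin θ − e = 8.777214 − 3 = 5.777214
sin φ = h / L = 5.777214 / 235 = 0.02458389
φ = arcsin(0.02458389) = 1.408695°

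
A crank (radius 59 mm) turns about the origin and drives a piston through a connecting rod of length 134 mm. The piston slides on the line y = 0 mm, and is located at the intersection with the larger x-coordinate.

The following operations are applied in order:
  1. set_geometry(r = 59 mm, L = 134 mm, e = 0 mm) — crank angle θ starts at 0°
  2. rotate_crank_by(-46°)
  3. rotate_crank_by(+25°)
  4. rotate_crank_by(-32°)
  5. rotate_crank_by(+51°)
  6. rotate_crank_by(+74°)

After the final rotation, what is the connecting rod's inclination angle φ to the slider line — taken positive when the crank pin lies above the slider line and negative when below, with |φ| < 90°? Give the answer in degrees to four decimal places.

24.7556

set_geometry: r = 59 mm, L = 134 mm, e = 0 mm; θ ← 0°
rotate_crank_by(-46°): θ ← 0° -46° = -46°
rotate_crank_by(+25°): θ ← -46° +25° = -21°
rotate_crank_by(-32°): θ ← -21° -32° = -53°
rotate_crank_by(+51°): θ ← -53° +51° = -2°
rotate_crank_by(+74°): θ ← -2° +74° = 72°
crank pin P = (r cos θ, r sin θ) = (18.232003, 56.112334)
h = r sin θ − e = 56.112334 − 0 = 56.112334
sin φ = h / L = 56.112334 / 134 = 0.41874876
φ = arcsin(0.41874876) = 24.755617°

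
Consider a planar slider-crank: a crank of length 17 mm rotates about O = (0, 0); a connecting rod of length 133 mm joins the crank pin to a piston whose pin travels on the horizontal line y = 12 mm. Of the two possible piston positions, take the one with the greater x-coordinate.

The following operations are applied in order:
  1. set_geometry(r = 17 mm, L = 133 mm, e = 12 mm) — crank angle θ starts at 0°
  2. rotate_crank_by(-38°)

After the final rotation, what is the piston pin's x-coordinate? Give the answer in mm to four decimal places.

144.4850

set_geometry: r = 17 mm, L = 133 mm, e = 12 mm; θ ← 0°
rotate_crank_by(-38°): θ ← 0° -38° = -38°
crank pin P = (r cos θ, r sin θ) = (13.396183, -10.466245)
h = r sin θ − e = -10.466245 − 12 = -22.466245
x = r cos θ + √(L² − h²) = 13.396183 + √(17689.0 − 504.7322) = 13.396183 + 131.088778 = 144.484961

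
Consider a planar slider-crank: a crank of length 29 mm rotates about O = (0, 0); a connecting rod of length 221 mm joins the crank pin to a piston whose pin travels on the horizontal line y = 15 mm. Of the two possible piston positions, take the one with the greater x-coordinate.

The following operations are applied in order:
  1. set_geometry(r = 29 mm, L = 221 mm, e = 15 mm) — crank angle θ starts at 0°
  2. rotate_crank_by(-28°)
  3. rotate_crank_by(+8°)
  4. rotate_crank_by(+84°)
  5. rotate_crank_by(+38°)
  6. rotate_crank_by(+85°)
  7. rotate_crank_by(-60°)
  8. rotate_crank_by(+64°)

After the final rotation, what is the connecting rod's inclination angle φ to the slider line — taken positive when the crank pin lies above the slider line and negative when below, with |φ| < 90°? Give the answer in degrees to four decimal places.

-5.3311

set_geometry: r = 29 mm, L = 221 mm, e = 15 mm; θ ← 0°
rotate_crank_by(-28°): θ ← 0° -28° = -28°
rotate_crank_by(+8°): θ ← -28° +8° = -20°
rotate_crank_by(+84°): θ ← -20° +84° = 64°
rotate_crank_by(+38°): θ ← 64° +38° = 102°
rotate_crank_by(+85°): θ ← 102° +85° = 187°
rotate_crank_by(-60°): θ ← 187° -60° = 127°
rotate_crank_by(+64°): θ ← 127° +64° = 191°
crank pin P = (r cos θ, r sin θ) = (-28.467188, -5.533461)
h = r sin θ − e = -5.533461 − 15 = -20.533461
sin φ = h / L = -20.533461 / 221 = -0.09291159
φ = arcsin(-0.09291159) = -5.331131°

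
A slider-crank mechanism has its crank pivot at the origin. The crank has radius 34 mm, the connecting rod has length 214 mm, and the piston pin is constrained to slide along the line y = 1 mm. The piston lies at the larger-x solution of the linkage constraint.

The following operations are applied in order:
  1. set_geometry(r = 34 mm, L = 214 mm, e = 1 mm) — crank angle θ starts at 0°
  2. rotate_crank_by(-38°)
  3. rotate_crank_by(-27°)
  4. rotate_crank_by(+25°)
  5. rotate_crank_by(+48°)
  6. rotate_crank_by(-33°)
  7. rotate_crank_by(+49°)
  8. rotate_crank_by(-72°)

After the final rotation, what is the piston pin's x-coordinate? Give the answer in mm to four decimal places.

235.1323

set_geometry: r = 34 mm, L = 214 mm, e = 1 mm; θ ← 0°
rotate_crank_by(-38°): θ ← 0° -38° = -38°
rotate_crank_by(-27°): θ ← -38° -27° = -65°
rotate_crank_by(+25°): θ ← -65° +25° = -40°
rotate_crank_by(+48°): θ ← -40° +48° = 8°
rotate_crank_by(-33°): θ ← 8° -33° = -25°
rotate_crank_by(+49°): θ ← -25° +49° = 24°
rotate_crank_by(-72°): θ ← 24° -72° = -48°
crank pin P = (r cos θ, r sin θ) = (22.750441, -25.266924)
h = r sin θ − e = -25.266924 − 1 = -26.266924
x = r cos θ + √(L² − h²) = 22.750441 + √(45796.0 − 689.9513) = 22.750441 + 212.381846 = 235.132287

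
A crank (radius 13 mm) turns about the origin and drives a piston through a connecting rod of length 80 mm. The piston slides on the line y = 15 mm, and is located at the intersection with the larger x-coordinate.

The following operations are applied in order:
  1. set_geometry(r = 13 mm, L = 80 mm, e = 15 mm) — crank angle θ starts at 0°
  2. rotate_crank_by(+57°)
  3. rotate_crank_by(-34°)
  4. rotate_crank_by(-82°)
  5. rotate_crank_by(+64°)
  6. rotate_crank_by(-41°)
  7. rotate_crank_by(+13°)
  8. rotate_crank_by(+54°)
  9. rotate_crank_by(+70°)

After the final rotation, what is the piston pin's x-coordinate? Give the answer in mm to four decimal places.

77.4881

set_geometry: r = 13 mm, L = 80 mm, e = 15 mm; θ ← 0°
rotate_crank_by(+57°): θ ← 0° +57° = 57°
rotate_crank_by(-34°): θ ← 57° -34° = 23°
rotate_crank_by(-82°): θ ← 23° -82° = -59°
rotate_crank_by(+64°): θ ← -59° +64° = 5°
rotate_crank_by(-41°): θ ← 5° -41° = -36°
rotate_crank_by(+13°): θ ← -36° +13° = -23°
rotate_crank_by(+54°): θ ← -23° +54° = 31°
rotate_crank_by(+70°): θ ← 31° +70° = 101°
crank pin P = (r cos θ, r sin θ) = (-2.480517, 12.761153)
h = r sin θ − e = 12.761153 − 15 = -2.238847
x = r cos θ + √(L² − h²) = -2.480517 + √(6400.0 − 5.0124) = -2.480517 + 79.968666 = 77.488149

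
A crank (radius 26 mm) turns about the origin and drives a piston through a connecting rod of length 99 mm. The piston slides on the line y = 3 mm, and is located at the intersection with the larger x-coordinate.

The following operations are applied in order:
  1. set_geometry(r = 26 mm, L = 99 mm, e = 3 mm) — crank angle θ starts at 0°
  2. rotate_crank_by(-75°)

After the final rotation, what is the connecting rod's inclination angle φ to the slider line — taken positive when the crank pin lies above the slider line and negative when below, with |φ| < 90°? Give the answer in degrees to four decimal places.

set_geometry: r = 26 mm, L = 99 mm, e = 3 mm; θ ← 0°
rotate_crank_by(-75°): θ ← 0° -75° = -75°
crank pin P = (r cos θ, r sin θ) = (6.729295, -25.114071)
h = r sin θ − e = -25.114071 − 3 = -28.114071
sin φ = h / L = -28.114071 / 99 = -0.28398052
φ = arcsin(-0.28398052) = -16.497919°

-16.4979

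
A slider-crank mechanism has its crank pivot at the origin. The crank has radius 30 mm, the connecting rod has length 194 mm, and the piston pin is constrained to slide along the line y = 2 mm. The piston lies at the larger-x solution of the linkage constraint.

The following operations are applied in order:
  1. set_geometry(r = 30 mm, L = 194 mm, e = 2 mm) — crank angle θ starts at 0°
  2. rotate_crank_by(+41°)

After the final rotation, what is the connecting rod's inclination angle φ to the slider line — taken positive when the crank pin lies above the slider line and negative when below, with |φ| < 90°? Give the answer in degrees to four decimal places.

5.2294

set_geometry: r = 30 mm, L = 194 mm, e = 2 mm; θ ← 0°
rotate_crank_by(+41°): θ ← 0° +41° = 41°
crank pin P = (r cos θ, r sin θ) = (22.641287, 19.681771)
h = r sin θ − e = 19.681771 − 2 = 17.681771
sin φ = h / L = 17.681771 / 194 = 0.09114315
φ = arcsin(0.09114315) = 5.229375°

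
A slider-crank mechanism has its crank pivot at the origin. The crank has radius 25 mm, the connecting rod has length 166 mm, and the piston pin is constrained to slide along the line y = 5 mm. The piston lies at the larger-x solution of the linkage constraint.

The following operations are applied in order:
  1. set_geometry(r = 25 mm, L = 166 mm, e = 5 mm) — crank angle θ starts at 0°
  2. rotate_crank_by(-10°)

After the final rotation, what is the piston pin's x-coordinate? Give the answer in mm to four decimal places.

190.3572

set_geometry: r = 25 mm, L = 166 mm, e = 5 mm; θ ← 0°
rotate_crank_by(-10°): θ ← 0° -10° = -10°
crank pin P = (r cos θ, r sin θ) = (24.620194, -4.341204)
h = r sin θ − e = -4.341204 − 5 = -9.341204
x = r cos θ + √(L² − h²) = 24.620194 + √(27556.0 − 87.2581) = 24.620194 + 165.736966 = 190.357160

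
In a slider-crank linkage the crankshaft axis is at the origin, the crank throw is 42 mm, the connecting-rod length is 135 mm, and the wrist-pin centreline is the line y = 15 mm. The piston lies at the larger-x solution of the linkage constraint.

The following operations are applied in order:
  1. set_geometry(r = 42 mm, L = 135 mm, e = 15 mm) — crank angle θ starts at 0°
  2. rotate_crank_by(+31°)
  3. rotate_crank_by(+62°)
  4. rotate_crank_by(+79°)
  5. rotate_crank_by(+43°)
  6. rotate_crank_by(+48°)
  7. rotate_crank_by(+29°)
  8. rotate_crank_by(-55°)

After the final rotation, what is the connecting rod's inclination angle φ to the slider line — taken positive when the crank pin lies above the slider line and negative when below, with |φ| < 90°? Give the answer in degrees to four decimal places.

-21.8409

set_geometry: r = 42 mm, L = 135 mm, e = 15 mm; θ ← 0°
rotate_crank_by(+31°): θ ← 0° +31° = 31°
rotate_crank_by(+62°): θ ← 31° +62° = 93°
rotate_crank_by(+79°): θ ← 93° +79° = 172°
rotate_crank_by(+43°): θ ← 172° +43° = 215°
rotate_crank_by(+48°): θ ← 215° +48° = 263°
rotate_crank_by(+29°): θ ← 263° +29° = 292°
rotate_crank_by(-55°): θ ← 292° -55° = 237°
crank pin P = (r cos θ, r sin θ) = (-22.874839, -35.224164)
h = r sin θ − e = -35.224164 − 15 = -50.224164
sin φ = h / L = -50.224164 / 135 = -0.37203084
φ = arcsin(-0.37203084) = -21.840919°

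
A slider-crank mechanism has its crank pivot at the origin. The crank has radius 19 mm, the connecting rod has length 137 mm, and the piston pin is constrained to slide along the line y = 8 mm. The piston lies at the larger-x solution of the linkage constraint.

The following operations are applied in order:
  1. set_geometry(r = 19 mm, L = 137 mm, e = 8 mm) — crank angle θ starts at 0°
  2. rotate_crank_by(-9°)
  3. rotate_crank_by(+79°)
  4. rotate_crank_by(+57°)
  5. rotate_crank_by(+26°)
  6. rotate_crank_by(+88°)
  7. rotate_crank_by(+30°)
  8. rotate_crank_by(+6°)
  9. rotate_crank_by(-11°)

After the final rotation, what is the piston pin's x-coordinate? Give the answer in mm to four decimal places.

132.9970

set_geometry: r = 19 mm, L = 137 mm, e = 8 mm; θ ← 0°
rotate_crank_by(-9°): θ ← 0° -9° = -9°
rotate_crank_by(+79°): θ ← -9° +79° = 70°
rotate_crank_by(+57°): θ ← 70° +57° = 127°
rotate_crank_by(+26°): θ ← 127° +26° = 153°
rotate_crank_by(+88°): θ ← 153° +88° = 241°
rotate_crank_by(+30°): θ ← 241° +30° = 271°
rotate_crank_by(+6°): θ ← 271° +6° = 277°
rotate_crank_by(-11°): θ ← 277° -11° = 266°
crank pin P = (r cos θ, r sin θ) = (-1.325373, -18.953717)
h = r sin θ − e = -18.953717 − 8 = -26.953717
x = r cos θ + √(L² − h²) = -1.325373 + √(18769.0 − 726.5029) = -1.325373 + 134.322363 = 132.996990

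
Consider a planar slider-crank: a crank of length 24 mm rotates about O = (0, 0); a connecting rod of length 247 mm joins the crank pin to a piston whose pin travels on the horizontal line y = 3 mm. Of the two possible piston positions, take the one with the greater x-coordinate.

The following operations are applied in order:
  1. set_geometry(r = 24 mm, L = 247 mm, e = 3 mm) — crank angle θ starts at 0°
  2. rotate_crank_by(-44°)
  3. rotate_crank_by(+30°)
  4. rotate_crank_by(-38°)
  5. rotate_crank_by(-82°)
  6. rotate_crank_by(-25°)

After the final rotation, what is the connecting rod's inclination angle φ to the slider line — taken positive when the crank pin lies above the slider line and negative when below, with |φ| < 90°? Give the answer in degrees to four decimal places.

-2.6920

set_geometry: r = 24 mm, L = 247 mm, e = 3 mm; θ ← 0°
rotate_crank_by(-44°): θ ← 0° -44° = -44°
rotate_crank_by(+30°): θ ← -44° +30° = -14°
rotate_crank_by(-38°): θ ← -14° -38° = -52°
rotate_crank_by(-82°): θ ← -52° -82° = -134°
rotate_crank_by(-25°): θ ← -134° -25° = -159°
crank pin P = (r cos θ, r sin θ) = (-22.405930, -8.600831)
h = r sin θ − e = -8.600831 − 3 = -11.600831
sin φ = h / L = -11.600831 / 247 = -0.04696693
φ = arcsin(-0.04696693) = -2.691997°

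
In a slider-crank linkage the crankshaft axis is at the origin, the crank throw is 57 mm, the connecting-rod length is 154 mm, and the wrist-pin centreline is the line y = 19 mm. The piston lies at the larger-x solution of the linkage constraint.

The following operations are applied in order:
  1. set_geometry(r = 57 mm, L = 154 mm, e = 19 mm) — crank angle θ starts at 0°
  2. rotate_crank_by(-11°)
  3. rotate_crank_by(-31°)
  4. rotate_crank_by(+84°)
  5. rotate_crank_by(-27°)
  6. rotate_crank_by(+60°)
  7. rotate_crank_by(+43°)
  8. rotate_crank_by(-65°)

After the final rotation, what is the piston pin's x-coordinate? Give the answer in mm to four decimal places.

186.0024

set_geometry: r = 57 mm, L = 154 mm, e = 19 mm; θ ← 0°
rotate_crank_by(-11°): θ ← 0° -11° = -11°
rotate_crank_by(-31°): θ ← -11° -31° = -42°
rotate_crank_by(+84°): θ ← -42° +84° = 42°
rotate_crank_by(-27°): θ ← 42° -27° = 15°
rotate_crank_by(+60°): θ ← 15° +60° = 75°
rotate_crank_by(+43°): θ ← 75° +43° = 118°
rotate_crank_by(-65°): θ ← 118° -65° = 53°
crank pin P = (r cos θ, r sin θ) = (34.303456, 45.522224)
h = r sin θ − e = 45.522224 − 19 = 26.522224
x = r cos θ + √(L² − h²) = 34.303456 + √(23716.0 − 703.4284) = 34.303456 + 151.698951 = 186.002407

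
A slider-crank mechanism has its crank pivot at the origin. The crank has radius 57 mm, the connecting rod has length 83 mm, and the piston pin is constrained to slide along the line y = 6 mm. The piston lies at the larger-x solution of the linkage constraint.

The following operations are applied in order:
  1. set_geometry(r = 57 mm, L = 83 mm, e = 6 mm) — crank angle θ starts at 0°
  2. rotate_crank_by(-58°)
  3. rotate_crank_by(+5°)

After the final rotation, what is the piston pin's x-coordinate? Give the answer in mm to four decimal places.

set_geometry: r = 57 mm, L = 83 mm, e = 6 mm; θ ← 0°
rotate_crank_by(-58°): θ ← 0° -58° = -58°
rotate_crank_by(+5°): θ ← -58° +5° = -53°
crank pin P = (r cos θ, r sin θ) = (34.303456, -45.522224)
h = r sin θ − e = -45.522224 − 6 = -51.522224
x = r cos θ + √(L² − h²) = 34.303456 + √(6889.0 − 2654.5396) = 34.303456 + 65.072732 = 99.376188

99.3762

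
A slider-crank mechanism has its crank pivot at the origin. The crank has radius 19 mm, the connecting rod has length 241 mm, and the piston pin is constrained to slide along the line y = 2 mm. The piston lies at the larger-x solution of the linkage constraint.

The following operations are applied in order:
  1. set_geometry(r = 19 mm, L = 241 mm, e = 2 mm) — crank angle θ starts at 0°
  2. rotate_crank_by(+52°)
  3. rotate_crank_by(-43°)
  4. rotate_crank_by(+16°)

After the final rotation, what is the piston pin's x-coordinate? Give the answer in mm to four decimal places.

set_geometry: r = 19 mm, L = 241 mm, e = 2 mm; θ ← 0°
rotate_crank_by(+52°): θ ← 0° +52° = 52°
rotate_crank_by(-43°): θ ← 52° -43° = 9°
rotate_crank_by(+16°): θ ← 9° +16° = 25°
crank pin P = (r cos θ, r sin θ) = (17.219848, 8.029747)
h = r sin θ − e = 8.029747 − 2 = 6.029747
x = r cos θ + √(L² − h²) = 17.219848 + √(58081.0 − 36.3578) = 17.219848 + 240.924557 = 258.144405

258.1444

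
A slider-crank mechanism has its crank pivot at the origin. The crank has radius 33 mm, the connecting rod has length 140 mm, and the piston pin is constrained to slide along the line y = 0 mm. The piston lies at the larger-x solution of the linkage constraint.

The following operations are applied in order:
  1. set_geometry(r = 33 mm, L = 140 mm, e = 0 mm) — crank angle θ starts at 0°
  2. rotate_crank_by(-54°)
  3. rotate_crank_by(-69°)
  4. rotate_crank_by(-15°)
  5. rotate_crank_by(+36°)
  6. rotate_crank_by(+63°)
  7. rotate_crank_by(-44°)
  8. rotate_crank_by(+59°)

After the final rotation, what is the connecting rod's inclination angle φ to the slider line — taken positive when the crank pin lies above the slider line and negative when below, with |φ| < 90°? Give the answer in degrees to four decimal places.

-5.5016

set_geometry: r = 33 mm, L = 140 mm, e = 0 mm; θ ← 0°
rotate_crank_by(-54°): θ ← 0° -54° = -54°
rotate_crank_by(-69°): θ ← -54° -69° = -123°
rotate_crank_by(-15°): θ ← -123° -15° = -138°
rotate_crank_by(+36°): θ ← -138° +36° = -102°
rotate_crank_by(+63°): θ ← -102° +63° = -39°
rotate_crank_by(-44°): θ ← -39° -44° = -83°
rotate_crank_by(+59°): θ ← -83° +59° = -24°
crank pin P = (r cos θ, r sin θ) = (30.147000, -13.422309)
h = r sin θ − e = -13.422309 − 0 = -13.422309
sin φ = h / L = -13.422309 / 140 = -0.09587364
φ = arcsin(-0.09587364) = -5.501605°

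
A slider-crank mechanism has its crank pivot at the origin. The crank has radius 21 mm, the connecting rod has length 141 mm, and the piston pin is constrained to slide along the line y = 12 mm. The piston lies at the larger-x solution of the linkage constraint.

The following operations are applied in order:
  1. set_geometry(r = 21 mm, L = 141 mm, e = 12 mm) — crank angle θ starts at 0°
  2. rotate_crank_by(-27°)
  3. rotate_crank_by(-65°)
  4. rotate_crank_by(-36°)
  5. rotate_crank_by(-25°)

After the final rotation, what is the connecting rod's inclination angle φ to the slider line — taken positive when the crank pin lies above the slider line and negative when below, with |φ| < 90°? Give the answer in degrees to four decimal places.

-8.7847

set_geometry: r = 21 mm, L = 141 mm, e = 12 mm; θ ← 0°
rotate_crank_by(-27°): θ ← 0° -27° = -27°
rotate_crank_by(-65°): θ ← -27° -65° = -92°
rotate_crank_by(-36°): θ ← -92° -36° = -128°
rotate_crank_by(-25°): θ ← -128° -25° = -153°
crank pin P = (r cos θ, r sin θ) = (-18.711137, -9.533800)
h = r sin θ − e = -9.533800 − 12 = -21.533800
sin φ = h / L = -21.533800 / 141 = -0.15272199
φ = arcsin(-0.15272199) = -8.784703°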